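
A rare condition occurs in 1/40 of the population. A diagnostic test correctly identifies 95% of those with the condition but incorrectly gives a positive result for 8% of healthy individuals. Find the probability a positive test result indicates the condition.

Let D = the rare event, + = positive/flagged.
P(D) = 1/40
P(+|D) = 95/100 = 19/20
P(+|D') = 8/100 = 2/25
P(+) = P(+|D)P(D) + P(+|D')P(D')
     = \frac{19}{20} × \frac{1}{40} + \frac{2}{25} × \frac{39}{40}
     = \frac{407}{4000}
P(D|+) = P(+|D)P(D)/P(+) = \frac{95}{407}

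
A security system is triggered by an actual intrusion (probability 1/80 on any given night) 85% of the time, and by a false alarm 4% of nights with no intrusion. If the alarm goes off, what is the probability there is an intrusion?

Let D = the rare event, + = positive/flagged.
P(D) = 1/80
P(+|D) = 85/100 = 17/20
P(+|D') = 4/100 = 1/25
P(+) = P(+|D)P(D) + P(+|D')P(D')
     = \frac{17}{20} × \frac{1}{80} + \frac{1}{25} × \frac{79}{80}
     = \frac{401}{8000}
P(D|+) = P(+|D)P(D)/P(+) = \frac{85}{401}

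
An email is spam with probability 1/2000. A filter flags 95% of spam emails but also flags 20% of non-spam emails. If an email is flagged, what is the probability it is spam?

Let D = the rare event, + = positive/flagged.
P(D) = 1/2000
P(+|D) = 95/100 = 19/20
P(+|D') = 20/100 = 1/5
P(+) = P(+|D)P(D) + P(+|D')P(D')
     = \frac{19}{20} × \frac{1}{2000} + \frac{1}{5} × \frac{1999}{2000}
     = \frac{1603}{8000}
P(D|+) = P(+|D)P(D)/P(+) = \frac{19}{8015}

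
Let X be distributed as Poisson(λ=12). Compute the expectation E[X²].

Using the identity E[X²] = Var(X) + (E[X])²:
E[X] = 12
Var(X) = 12
E[X²] = 12 + (12)²
= 156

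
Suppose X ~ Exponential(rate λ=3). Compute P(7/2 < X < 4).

P(7/2 < X < 4) = ∫_{7/2}^{4} f(x) dx
where f(x) = 3 e^{- 3 x}
= - \frac{1}{e^{12}} + e^{- \frac{21}{2}}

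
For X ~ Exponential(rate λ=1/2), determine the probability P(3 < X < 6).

P(3 < X < 6) = ∫_{3}^{6} f(x) dx
where f(x) = \frac{e^{- \frac{x}{2}}}{2}
= - \frac{1}{e^{3}} + e^{- \frac{3}{2}}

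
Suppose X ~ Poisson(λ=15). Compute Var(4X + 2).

For X ~ Poisson(λ=15):
Var(X) = 15
Var(4X + 2) = (4)² × Var(X) = 16 × 15 = 240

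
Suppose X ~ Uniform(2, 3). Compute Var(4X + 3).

For X ~ Uniform(2, 3):
Var(X) = \frac{1}{12}
Var(4X + 3) = (4)² × Var(X) = 16 × \frac{1}{12} = \frac{4}{3}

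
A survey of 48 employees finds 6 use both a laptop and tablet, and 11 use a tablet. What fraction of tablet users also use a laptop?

P(A ∩ B) = 6/48 = 1/8
P(B) = 11/48
P(A|B) = P(A ∩ B) / P(B) = (1/8) / (11/48) = 6/11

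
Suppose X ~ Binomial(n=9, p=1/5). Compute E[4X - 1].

For X ~ Binomial(n=9, p=1/5):
E[X] = \frac{9}{5}
E[4X - 1] = 4 × E[X] - 1 = \frac{31}{5}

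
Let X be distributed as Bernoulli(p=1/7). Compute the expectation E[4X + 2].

For X ~ Bernoulli(p=1/7):
E[X] = \frac{1}{7}
E[4X + 2] = 4 × E[X] + 2 = \frac{18}{7}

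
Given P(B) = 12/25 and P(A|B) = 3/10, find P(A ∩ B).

By definition, P(A|B) = P(A ∩ B) / P(B)
So P(A ∩ B) = P(A|B) × P(B)
= 3/10 × 12/25
= 18/125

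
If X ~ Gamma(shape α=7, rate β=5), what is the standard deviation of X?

For X ~ Gamma(shape α=7, rate β=5):
Var(X) = \frac{7}{25}
SD(X) = √(Var(X)) = √(\frac{7}{25}) = \frac{\sqrt{7}}{5}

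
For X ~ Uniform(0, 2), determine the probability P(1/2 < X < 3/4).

P(1/2 < X < 3/4) = ∫_{1/2}^{3/4} f(x) dx
where f(x) = \frac{1}{2}
= \frac{1}{8}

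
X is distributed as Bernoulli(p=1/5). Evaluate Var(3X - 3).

For X ~ Bernoulli(p=1/5):
Var(X) = \frac{4}{25}
Var(3X - 3) = (3)² × Var(X) = 9 × \frac{4}{25} = \frac{36}{25}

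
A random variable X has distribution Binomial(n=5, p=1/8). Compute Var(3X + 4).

For X ~ Binomial(n=5, p=1/8):
Var(X) = \frac{35}{64}
Var(3X + 4) = (3)² × Var(X) = 9 × \frac{35}{64} = \frac{315}{64}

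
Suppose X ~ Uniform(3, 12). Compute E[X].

For X ~ Uniform(3, 12), the expected value is:
E[X] = \frac{15}{2}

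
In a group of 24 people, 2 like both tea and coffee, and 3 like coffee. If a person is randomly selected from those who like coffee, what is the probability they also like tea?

P(A ∩ B) = 2/24 = 1/12
P(B) = 3/24 = 1/8
P(A|B) = P(A ∩ B) / P(B) = (1/12) / (1/8) = 2/3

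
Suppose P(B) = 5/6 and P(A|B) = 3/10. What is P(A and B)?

By definition, P(A|B) = P(A ∩ B) / P(B)
So P(A ∩ B) = P(A|B) × P(B)
= 3/10 × 5/6
= 1/4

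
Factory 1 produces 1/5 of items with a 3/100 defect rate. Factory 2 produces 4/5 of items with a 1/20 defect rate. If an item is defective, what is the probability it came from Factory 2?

Using Bayes' theorem:
P(F1) = 1/5, P(D|F1) = 3/100
P(F2) = 4/5, P(D|F2) = 1/20
P(D) = P(D|F1)P(F1) + P(D|F2)P(F2)
     = \frac{23}{500}
P(F2|D) = P(D|F2)P(F2) / P(D)
= \frac{20}{23}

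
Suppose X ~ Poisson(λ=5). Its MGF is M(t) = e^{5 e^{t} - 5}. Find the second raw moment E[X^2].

To find E[X^2], compute M^(2)(0):
M^(1)(t) = 5 e^{t} e^{5 e^{t} - 5}
M^(2)(t) = 25 e^{2 t} e^{5 e^{t} - 5} + 5 e^{t} e^{5 e^{t} - 5}
M^(2)(0) = 30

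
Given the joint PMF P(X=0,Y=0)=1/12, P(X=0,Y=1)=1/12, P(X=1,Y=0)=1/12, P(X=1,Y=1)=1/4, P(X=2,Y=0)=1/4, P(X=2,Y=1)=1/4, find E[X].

First find marginal of X:
P(X=0) = 1/6
P(X=1) = 1/3
P(X=2) = 1/2
E[X] = 0 × 1/6 + 1 × 1/3 + 2 × 1/2 = 4/3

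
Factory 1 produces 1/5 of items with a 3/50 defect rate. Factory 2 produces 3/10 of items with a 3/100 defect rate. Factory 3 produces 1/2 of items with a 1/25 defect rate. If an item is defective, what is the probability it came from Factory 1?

Using Bayes' theorem:
P(F1) = 1/5, P(D|F1) = 3/50
P(F2) = 3/10, P(D|F2) = 3/100
P(F3) = 1/2, P(D|F3) = 1/25
P(D) = P(D|F1)P(F1) + P(D|F2)P(F2) + P(D|F3)P(F3)
     = \frac{41}{1000}
P(F1|D) = P(D|F1)P(F1) / P(D)
= \frac{12}{41}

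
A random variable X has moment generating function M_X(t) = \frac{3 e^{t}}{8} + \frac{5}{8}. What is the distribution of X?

The MGF M(t) = \frac{3 e^{t}}{8} + \frac{5}{8} is the standard form for the Bernoulli distribution.
Comparing with the known MGF formula identifies: Bernoulli(p=3/8)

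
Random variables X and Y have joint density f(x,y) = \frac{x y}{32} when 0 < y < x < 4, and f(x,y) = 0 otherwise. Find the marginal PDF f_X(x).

f_X(x) = ∫_0^x \frac{x y}{32} dy = \frac{x^{3}}{64}
for 0 < x < 4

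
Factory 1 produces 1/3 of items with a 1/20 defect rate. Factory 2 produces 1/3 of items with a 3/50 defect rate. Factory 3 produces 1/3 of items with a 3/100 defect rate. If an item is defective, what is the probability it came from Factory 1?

Using Bayes' theorem:
P(F1) = 1/3, P(D|F1) = 1/20
P(F2) = 1/3, P(D|F2) = 3/50
P(F3) = 1/3, P(D|F3) = 3/100
P(D) = P(D|F1)P(F1) + P(D|F2)P(F2) + P(D|F3)P(F3)
     = \frac{7}{150}
P(F1|D) = P(D|F1)P(F1) / P(D)
= \frac{5}{14}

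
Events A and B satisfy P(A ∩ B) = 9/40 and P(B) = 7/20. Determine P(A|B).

P(A|B) = P(A ∩ B) / P(B)
= (9/40) / (7/20)
= 9/14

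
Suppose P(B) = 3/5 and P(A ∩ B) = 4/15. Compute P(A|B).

P(A|B) = P(A ∩ B) / P(B)
= (4/15) / (3/5)
= 4/9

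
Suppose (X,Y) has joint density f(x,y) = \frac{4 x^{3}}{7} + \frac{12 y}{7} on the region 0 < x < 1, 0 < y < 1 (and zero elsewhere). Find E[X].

E[X] = ∫_0^1 ∫_0^1 x × f(x,y) dy dx
= ∫_0^1 ∫_0^1 x × (\frac{4 x^{3}}{7} + \frac{12 y}{7}) dy dx
= \frac{19}{35}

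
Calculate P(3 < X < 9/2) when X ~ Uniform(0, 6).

P(3 < X < 9/2) = ∫_{3}^{9/2} f(x) dx
where f(x) = \frac{1}{6}
= \frac{1}{4}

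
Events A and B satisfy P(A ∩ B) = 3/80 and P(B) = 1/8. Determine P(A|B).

P(A|B) = P(A ∩ B) / P(B)
= (3/80) / (1/8)
= 3/10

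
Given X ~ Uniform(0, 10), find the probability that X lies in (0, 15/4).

P(0 < X < 15/4) = ∫_{0}^{15/4} f(x) dx
where f(x) = \frac{1}{10}
= \frac{3}{8}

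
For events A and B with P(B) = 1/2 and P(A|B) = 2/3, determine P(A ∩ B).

By definition, P(A|B) = P(A ∩ B) / P(B)
So P(A ∩ B) = P(A|B) × P(B)
= 2/3 × 1/2
= 1/3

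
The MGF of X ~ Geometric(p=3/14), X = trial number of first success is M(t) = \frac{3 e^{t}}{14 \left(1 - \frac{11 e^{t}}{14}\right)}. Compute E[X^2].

To find E[X^2], compute M^(2)(0):
M^(1)(t) = \frac{3 e^{t}}{14 \left(1 - \frac{11 e^{t}}{14}\right)} + \frac{33 e^{2 t}}{196 \left(1 - \frac{11 e^{t}}{14}\right)^{2}}
M^(2)(t) = \frac{3 e^{t}}{14 \left(1 - \frac{11 e^{t}}{14}\right)} + \frac{99 e^{2 t}}{196 \left(1 - \frac{11 e^{t}}{14}\right)^{2}} + \frac{363 e^{3 t}}{1372 \left(1 - \frac{11 e^{t}}{14}\right)^{3}}
M^(2)(0) = \frac{350}{9}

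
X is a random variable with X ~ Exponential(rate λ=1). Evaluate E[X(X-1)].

E[X(X-1)] = E[X² - X] = E[X²] - E[X]
E[X] = 1
E[X²] = Var(X) + (E[X])² = 1 + (1)² = 2
E[X(X-1)] = 2 - 1 = 1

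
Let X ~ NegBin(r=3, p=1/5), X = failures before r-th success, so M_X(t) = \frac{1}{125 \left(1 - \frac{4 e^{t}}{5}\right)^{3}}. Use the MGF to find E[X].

To find E[X], compute M^(1)(0):
M^(1)(t) = \frac{12 e^{t}}{625 \left(1 - \frac{4 e^{t}}{5}\right)^{4}}
M^(1)(0) = 12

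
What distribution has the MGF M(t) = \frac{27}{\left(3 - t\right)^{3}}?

The MGF M(t) = \frac{27}{\left(3 - t\right)^{3}} is the standard form for the Gamma distribution.
Comparing with the known MGF formula identifies: Gamma(shape α=3, rate β=3)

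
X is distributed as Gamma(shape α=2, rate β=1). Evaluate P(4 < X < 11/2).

P(4 < X < 11/2) = ∫_{4}^{11/2} f(x) dx
where f(x) = x e^{- x}
= - \frac{13}{2 e^{\frac{11}{2}}} + \frac{5}{e^{4}}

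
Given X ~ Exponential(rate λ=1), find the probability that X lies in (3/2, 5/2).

P(3/2 < X < 5/2) = ∫_{3/2}^{5/2} f(x) dx
where f(x) = e^{- x}
= - \frac{1 - e}{e^{\frac{5}{2}}}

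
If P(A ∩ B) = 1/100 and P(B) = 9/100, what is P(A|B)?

P(A|B) = P(A ∩ B) / P(B)
= (1/100) / (9/100)
= 1/9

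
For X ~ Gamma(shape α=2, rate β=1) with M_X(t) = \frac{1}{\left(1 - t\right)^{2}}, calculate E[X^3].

To find E[X^3], compute M^(3)(0):
M^(1)(t) = \frac{2}{\left(1 - t\right)^{3}}
M^(2)(t) = \frac{6}{\left(1 - t\right)^{4}}
M^(3)(t) = \frac{24}{\left(1 - t\right)^{5}}
M^(3)(0) = 24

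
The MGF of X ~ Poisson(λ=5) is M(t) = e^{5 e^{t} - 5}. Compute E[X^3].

To find E[X^3], compute M^(3)(0):
M^(1)(t) = 5 e^{t} e^{5 e^{t} - 5}
M^(2)(t) = 25 e^{2 t} e^{5 e^{t} - 5} + 5 e^{t} e^{5 e^{t} - 5}
M^(3)(t) = 125 e^{3 t} e^{5 e^{t} - 5} + 75 e^{2 t} e^{5 e^{t} - 5} + 5 e^{t} e^{5 e^{t} - 5}
M^(3)(0) = 205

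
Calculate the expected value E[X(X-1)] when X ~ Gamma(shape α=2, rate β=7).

E[X(X-1)] = E[X² - X] = E[X²] - E[X]
E[X] = \frac{2}{7}
E[X²] = Var(X) + (E[X])² = \frac{2}{49} + (\frac{2}{7})² = \frac{6}{49}
E[X(X-1)] = \frac{6}{49} - \frac{2}{7} = - \frac{8}{49}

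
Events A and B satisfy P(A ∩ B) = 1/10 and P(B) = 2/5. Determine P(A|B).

P(A|B) = P(A ∩ B) / P(B)
= (1/10) / (2/5)
= 1/4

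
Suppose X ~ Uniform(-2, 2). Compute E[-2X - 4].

For X ~ Uniform(-2, 2):
E[X] = 0
E[-2X - 4] = -2 × E[X] - 4 = -4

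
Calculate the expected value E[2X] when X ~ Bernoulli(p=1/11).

For X ~ Bernoulli(p=1/11):
E[X] = \frac{1}{11}
E[2X] = 2 × E[X] + 0 = \frac{2}{11}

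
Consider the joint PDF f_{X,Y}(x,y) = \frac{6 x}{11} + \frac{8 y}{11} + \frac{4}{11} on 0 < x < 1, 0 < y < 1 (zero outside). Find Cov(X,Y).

E[XY] = ∫∫ xy × f(x,y) dx dy = \frac{10}{33}
E[X] = \frac{6}{11}
E[Y] = \frac{37}{66}
Cov(X,Y) = E[XY] - E[X]E[Y] = - \frac{1}{363}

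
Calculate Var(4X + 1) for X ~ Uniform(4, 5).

For X ~ Uniform(4, 5):
Var(X) = \frac{1}{12}
Var(4X + 1) = (4)² × Var(X) = 16 × \frac{1}{12} = \frac{4}{3}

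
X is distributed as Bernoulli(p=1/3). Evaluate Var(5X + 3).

For X ~ Bernoulli(p=1/3):
Var(X) = \frac{2}{9}
Var(5X + 3) = (5)² × Var(X) = 25 × \frac{2}{9} = \frac{50}{9}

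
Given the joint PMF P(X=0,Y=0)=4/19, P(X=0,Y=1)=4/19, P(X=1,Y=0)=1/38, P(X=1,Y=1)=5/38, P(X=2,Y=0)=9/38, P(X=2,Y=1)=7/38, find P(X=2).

P(X=2) = P(X=2,Y=0) + P(X=2,Y=1)
= 9/38 + 7/38
= 8/19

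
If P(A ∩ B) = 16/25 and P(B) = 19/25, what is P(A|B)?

P(A|B) = P(A ∩ B) / P(B)
= (16/25) / (19/25)
= 16/19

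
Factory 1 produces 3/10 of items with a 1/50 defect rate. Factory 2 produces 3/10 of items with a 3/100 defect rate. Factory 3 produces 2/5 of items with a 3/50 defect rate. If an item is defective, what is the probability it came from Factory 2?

Using Bayes' theorem:
P(F1) = 3/10, P(D|F1) = 1/50
P(F2) = 3/10, P(D|F2) = 3/100
P(F3) = 2/5, P(D|F3) = 3/50
P(D) = P(D|F1)P(F1) + P(D|F2)P(F2) + P(D|F3)P(F3)
     = \frac{39}{1000}
P(F2|D) = P(D|F2)P(F2) / P(D)
= \frac{3}{13}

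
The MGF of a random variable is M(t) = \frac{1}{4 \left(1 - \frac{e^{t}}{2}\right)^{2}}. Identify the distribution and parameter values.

The MGF M(t) = \frac{1}{4 \left(1 - \frac{e^{t}}{2}\right)^{2}} is the standard form for the NegativeBinomial distribution.
Comparing with the known MGF formula identifies: NegBin(r=2, p=1/2), X = failures before r-th success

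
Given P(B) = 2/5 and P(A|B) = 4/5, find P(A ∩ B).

By definition, P(A|B) = P(A ∩ B) / P(B)
So P(A ∩ B) = P(A|B) × P(B)
= 4/5 × 2/5
= 8/25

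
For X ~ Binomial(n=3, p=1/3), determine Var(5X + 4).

For X ~ Binomial(n=3, p=1/3):
Var(X) = \frac{2}{3}
Var(5X + 4) = (5)² × Var(X) = 25 × \frac{2}{3} = \frac{50}{3}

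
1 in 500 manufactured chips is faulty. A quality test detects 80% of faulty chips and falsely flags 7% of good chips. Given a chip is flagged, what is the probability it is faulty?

Let D = the rare event, + = positive/flagged.
P(D) = 1/500
P(+|D) = 80/100 = 4/5
P(+|D') = 7/100
P(+) = P(+|D)P(D) + P(+|D')P(D')
     = \frac{4}{5} × \frac{1}{500} + \frac{7}{100} × \frac{499}{500}
     = \frac{3573}{50000}
P(D|+) = P(+|D)P(D)/P(+) = \frac{80}{3573}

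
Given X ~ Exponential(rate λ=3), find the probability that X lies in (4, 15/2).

P(4 < X < 15/2) = ∫_{4}^{15/2} f(x) dx
where f(x) = 3 e^{- 3 x}
= - \frac{1}{e^{\frac{45}{2}}} + e^{-12}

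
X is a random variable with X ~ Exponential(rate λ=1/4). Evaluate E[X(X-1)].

E[X(X-1)] = E[X² - X] = E[X²] - E[X]
E[X] = 4
E[X²] = Var(X) + (E[X])² = 16 + (4)² = 32
E[X(X-1)] = 32 - 4 = 28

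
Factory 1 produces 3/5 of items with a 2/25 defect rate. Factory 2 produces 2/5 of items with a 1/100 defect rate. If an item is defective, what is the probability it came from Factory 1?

Using Bayes' theorem:
P(F1) = 3/5, P(D|F1) = 2/25
P(F2) = 2/5, P(D|F2) = 1/100
P(D) = P(D|F1)P(F1) + P(D|F2)P(F2)
     = \frac{13}{250}
P(F1|D) = P(D|F1)P(F1) / P(D)
= \frac{12}{13}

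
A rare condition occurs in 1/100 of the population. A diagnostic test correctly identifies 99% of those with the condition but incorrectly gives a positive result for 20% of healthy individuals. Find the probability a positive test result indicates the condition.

Let D = the rare event, + = positive/flagged.
P(D) = 1/100
P(+|D) = 99/100
P(+|D') = 20/100 = 1/5
P(+) = P(+|D)P(D) + P(+|D')P(D')
     = \frac{99}{100} × \frac{1}{100} + \frac{1}{5} × \frac{99}{100}
     = \frac{2079}{10000}
P(D|+) = P(+|D)P(D)/P(+) = \frac{1}{21}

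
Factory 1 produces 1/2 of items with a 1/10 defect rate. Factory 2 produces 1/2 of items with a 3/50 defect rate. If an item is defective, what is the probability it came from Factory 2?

Using Bayes' theorem:
P(F1) = 1/2, P(D|F1) = 1/10
P(F2) = 1/2, P(D|F2) = 3/50
P(D) = P(D|F1)P(F1) + P(D|F2)P(F2)
     = \frac{2}{25}
P(F2|D) = P(D|F2)P(F2) / P(D)
= \frac{3}{8}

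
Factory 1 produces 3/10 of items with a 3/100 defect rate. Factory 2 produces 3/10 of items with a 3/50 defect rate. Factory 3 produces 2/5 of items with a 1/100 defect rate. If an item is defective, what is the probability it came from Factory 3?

Using Bayes' theorem:
P(F1) = 3/10, P(D|F1) = 3/100
P(F2) = 3/10, P(D|F2) = 3/50
P(F3) = 2/5, P(D|F3) = 1/100
P(D) = P(D|F1)P(F1) + P(D|F2)P(F2) + P(D|F3)P(F3)
     = \frac{31}{1000}
P(F3|D) = P(D|F3)P(F3) / P(D)
= \frac{4}{31}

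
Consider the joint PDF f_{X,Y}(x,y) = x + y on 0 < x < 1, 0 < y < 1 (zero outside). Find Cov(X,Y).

E[XY] = ∫∫ xy × f(x,y) dx dy = \frac{1}{3}
E[X] = \frac{7}{12}
E[Y] = \frac{7}{12}
Cov(X,Y) = E[XY] - E[X]E[Y] = - \frac{1}{144}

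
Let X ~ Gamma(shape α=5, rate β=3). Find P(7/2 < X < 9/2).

P(7/2 < X < 9/2) = ∫_{7/2}^{9/2} f(x) dx
where f(x) = \frac{81 x^{4} e^{- 3 x}}{8}
= \frac{-243155 + 98051 e^{3}}{128 e^{\frac{27}{2}}}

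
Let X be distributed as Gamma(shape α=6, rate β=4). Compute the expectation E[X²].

Using the identity E[X²] = Var(X) + (E[X])²:
E[X] = \frac{3}{2}
Var(X) = \frac{3}{8}
E[X²] = \frac{3}{8} + (\frac{3}{2})²
= \frac{21}{8}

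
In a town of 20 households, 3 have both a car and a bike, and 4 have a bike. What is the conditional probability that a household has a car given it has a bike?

P(A ∩ B) = 3/20
P(B) = 4/20 = 1/5
P(A|B) = P(A ∩ B) / P(B) = (3/20) / (1/5) = 3/4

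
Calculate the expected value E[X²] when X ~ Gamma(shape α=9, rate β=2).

Using the identity E[X²] = Var(X) + (E[X])²:
E[X] = \frac{9}{2}
Var(X) = \frac{9}{4}
E[X²] = \frac{9}{4} + (\frac{9}{2})²
= \frac{45}{2}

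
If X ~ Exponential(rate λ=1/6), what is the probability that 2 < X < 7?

P(2 < X < 7) = ∫_{2}^{7} f(x) dx
where f(x) = \frac{e^{- \frac{x}{6}}}{6}
= - \frac{1}{e^{\frac{7}{6}}} + e^{- \frac{1}{3}}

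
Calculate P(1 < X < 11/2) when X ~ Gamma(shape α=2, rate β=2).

P(1 < X < 11/2) = ∫_{1}^{11/2} f(x) dx
where f(x) = 4 x e^{- 2 x}
= \frac{3 \left(-4 + e^{9}\right)}{e^{11}}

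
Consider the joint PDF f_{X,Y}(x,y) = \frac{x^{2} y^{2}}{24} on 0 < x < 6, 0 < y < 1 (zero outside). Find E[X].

f_X(x) = ∫_0^1 \frac{x^{2} y^{2}}{24} dy = \frac{x^{2}}{72}
E[X] = ∫_0^6 x × (\frac{x^{2}}{72}) dx = \frac{9}{2}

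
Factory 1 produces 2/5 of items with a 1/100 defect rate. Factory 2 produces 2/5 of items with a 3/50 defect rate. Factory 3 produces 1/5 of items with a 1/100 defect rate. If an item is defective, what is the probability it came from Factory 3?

Using Bayes' theorem:
P(F1) = 2/5, P(D|F1) = 1/100
P(F2) = 2/5, P(D|F2) = 3/50
P(F3) = 1/5, P(D|F3) = 1/100
P(D) = P(D|F1)P(F1) + P(D|F2)P(F2) + P(D|F3)P(F3)
     = \frac{3}{100}
P(F3|D) = P(D|F3)P(F3) / P(D)
= \frac{1}{15}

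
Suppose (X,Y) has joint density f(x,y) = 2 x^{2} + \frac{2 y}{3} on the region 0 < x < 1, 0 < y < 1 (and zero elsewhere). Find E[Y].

E[Y] = ∫_0^1 ∫_0^1 y × f(x,y) dx dy
= \frac{5}{9}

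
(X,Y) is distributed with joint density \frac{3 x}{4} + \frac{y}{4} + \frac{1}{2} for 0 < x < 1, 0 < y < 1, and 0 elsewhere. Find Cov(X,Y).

E[XY] = ∫∫ xy × f(x,y) dx dy = \frac{7}{24}
E[X] = \frac{9}{16}
E[Y] = \frac{25}{48}
Cov(X,Y) = E[XY] - E[X]E[Y] = - \frac{1}{768}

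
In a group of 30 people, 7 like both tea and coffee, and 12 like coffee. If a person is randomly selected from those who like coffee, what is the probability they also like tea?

P(A ∩ B) = 7/30
P(B) = 12/30 = 2/5
P(A|B) = P(A ∩ B) / P(B) = (7/30) / (2/5) = 7/12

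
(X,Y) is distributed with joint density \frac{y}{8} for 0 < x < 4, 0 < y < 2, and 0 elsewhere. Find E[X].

f_X(x) = ∫_0^2 \frac{y}{8} dy = \frac{1}{4}
E[X] = ∫_0^4 x × (\frac{1}{4}) dx = 2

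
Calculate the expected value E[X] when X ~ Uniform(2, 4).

For X ~ Uniform(2, 4), the expected value is:
E[X] = 3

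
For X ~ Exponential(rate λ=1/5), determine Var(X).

For X ~ Exponential(rate λ=1/5):
Var(X) = 25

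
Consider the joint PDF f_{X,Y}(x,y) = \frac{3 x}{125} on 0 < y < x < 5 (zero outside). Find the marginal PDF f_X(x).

f_X(x) = ∫_0^x \frac{3 x}{125} dy = \frac{3 x^{2}}{125}
for 0 < x < 5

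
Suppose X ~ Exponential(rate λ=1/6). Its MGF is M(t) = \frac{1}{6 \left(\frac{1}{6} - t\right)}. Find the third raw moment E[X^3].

To find E[X^3], compute M^(3)(0):
M^(1)(t) = \frac{1}{6 \left(\frac{1}{6} - t\right)^{2}}
M^(2)(t) = \frac{1}{3 \left(\frac{1}{6} - t\right)^{3}}
M^(3)(t) = \frac{1}{\left(\frac{1}{6} - t\right)^{4}}
M^(3)(0) = 1296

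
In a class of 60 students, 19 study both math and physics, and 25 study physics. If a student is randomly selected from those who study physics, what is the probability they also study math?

P(A ∩ B) = 19/60
P(B) = 25/60 = 5/12
P(A|B) = P(A ∩ B) / P(B) = (19/60) / (5/12) = 19/25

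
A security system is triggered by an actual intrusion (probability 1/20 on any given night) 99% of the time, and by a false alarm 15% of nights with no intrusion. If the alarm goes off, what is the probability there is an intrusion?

Let D = the rare event, + = positive/flagged.
P(D) = 1/20
P(+|D) = 99/100
P(+|D') = 15/100 = 3/20
P(+) = P(+|D)P(D) + P(+|D')P(D')
     = \frac{99}{100} × \frac{1}{20} + \frac{3}{20} × \frac{19}{20}
     = \frac{24}{125}
P(D|+) = P(+|D)P(D)/P(+) = \frac{33}{128}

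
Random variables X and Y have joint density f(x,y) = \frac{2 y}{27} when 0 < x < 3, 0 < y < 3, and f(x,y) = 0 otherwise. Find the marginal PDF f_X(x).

f_X(x) = ∫_0^3 f(x,y) dy
= ∫_0^3 \frac{2 y}{27} dy
= \frac{1}{3} for 0 < x < 3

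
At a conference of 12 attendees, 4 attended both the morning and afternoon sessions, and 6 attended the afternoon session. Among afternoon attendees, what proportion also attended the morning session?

P(A ∩ B) = 4/12 = 1/3
P(B) = 6/12 = 1/2
P(A|B) = P(A ∩ B) / P(B) = (1/3) / (1/2) = 2/3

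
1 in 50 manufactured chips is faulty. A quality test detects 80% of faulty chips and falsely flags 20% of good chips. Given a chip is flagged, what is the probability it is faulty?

Let D = the rare event, + = positive/flagged.
P(D) = 1/50
P(+|D) = 80/100 = 4/5
P(+|D') = 20/100 = 1/5
P(+) = P(+|D)P(D) + P(+|D')P(D')
     = \frac{4}{5} × \frac{1}{50} + \frac{1}{5} × \frac{49}{50}
     = \frac{53}{250}
P(D|+) = P(+|D)P(D)/P(+) = \frac{4}{53}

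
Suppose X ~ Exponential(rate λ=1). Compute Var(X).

For X ~ Exponential(rate λ=1):
Var(X) = 1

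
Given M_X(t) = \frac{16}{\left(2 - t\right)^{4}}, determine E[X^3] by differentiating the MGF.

To find E[X^3], compute M^(3)(0):
M^(1)(t) = \frac{64}{\left(2 - t\right)^{5}}
M^(2)(t) = \frac{320}{\left(2 - t\right)^{6}}
M^(3)(t) = \frac{1920}{\left(2 - t\right)^{7}}
M^(3)(0) = 15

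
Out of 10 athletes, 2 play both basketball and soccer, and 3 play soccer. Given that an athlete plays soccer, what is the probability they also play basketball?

P(A ∩ B) = 2/10 = 1/5
P(B) = 3/10
P(A|B) = P(A ∩ B) / P(B) = (1/5) / (3/10) = 2/3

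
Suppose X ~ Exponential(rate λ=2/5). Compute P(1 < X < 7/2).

P(1 < X < 7/2) = ∫_{1}^{7/2} f(x) dx
where f(x) = \frac{2 e^{- \frac{2 x}{5}}}{5}
= - \frac{1 - e}{e^{\frac{7}{5}}}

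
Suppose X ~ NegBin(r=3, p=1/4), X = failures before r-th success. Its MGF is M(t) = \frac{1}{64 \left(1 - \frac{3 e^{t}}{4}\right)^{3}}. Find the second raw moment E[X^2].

To find E[X^2], compute M^(2)(0):
M^(1)(t) = \frac{9 e^{t}}{256 \left(1 - \frac{3 e^{t}}{4}\right)^{4}}
M^(2)(t) = \frac{9 e^{t}}{256 \left(1 - \frac{3 e^{t}}{4}\right)^{4}} + \frac{27 e^{2 t}}{256 \left(1 - \frac{3 e^{t}}{4}\right)^{5}}
M^(2)(0) = 117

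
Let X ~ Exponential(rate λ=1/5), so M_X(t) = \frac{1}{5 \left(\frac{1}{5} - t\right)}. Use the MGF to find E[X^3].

To find E[X^3], compute M^(3)(0):
M^(1)(t) = \frac{1}{5 \left(\frac{1}{5} - t\right)^{2}}
M^(2)(t) = \frac{2}{5 \left(\frac{1}{5} - t\right)^{3}}
M^(3)(t) = \frac{6}{5 \left(\frac{1}{5} - t\right)^{4}}
M^(3)(0) = 750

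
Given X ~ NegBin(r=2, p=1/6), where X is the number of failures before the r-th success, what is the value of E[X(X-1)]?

E[X(X-1)] = E[X² - X] = E[X²] - E[X]
E[X] = 10
E[X²] = Var(X) + (E[X])² = 60 + (10)² = 160
E[X(X-1)] = 160 - 10 = 150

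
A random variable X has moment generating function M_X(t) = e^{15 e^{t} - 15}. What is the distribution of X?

The MGF M(t) = e^{15 e^{t} - 15} is the standard form for the Poisson distribution.
Comparing with the known MGF formula identifies: Poisson(λ=15)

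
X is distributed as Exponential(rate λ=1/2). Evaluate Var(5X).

For X ~ Exponential(rate λ=1/2):
Var(X) = 4
Var(5X) = (5)² × Var(X) = 25 × 4 = 100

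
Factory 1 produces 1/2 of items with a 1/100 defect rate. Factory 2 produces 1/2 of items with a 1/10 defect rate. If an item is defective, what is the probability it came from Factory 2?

Using Bayes' theorem:
P(F1) = 1/2, P(D|F1) = 1/100
P(F2) = 1/2, P(D|F2) = 1/10
P(D) = P(D|F1)P(F1) + P(D|F2)P(F2)
     = \frac{11}{200}
P(F2|D) = P(D|F2)P(F2) / P(D)
= \frac{10}{11}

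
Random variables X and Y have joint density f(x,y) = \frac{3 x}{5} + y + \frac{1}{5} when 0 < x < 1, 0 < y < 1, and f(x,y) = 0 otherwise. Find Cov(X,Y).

E[XY] = ∫∫ xy × f(x,y) dx dy = \frac{19}{60}
E[X] = \frac{11}{20}
E[Y] = \frac{7}{12}
Cov(X,Y) = E[XY] - E[X]E[Y] = - \frac{1}{240}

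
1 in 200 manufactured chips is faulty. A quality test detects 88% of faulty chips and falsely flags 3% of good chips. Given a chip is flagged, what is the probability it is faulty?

Let D = the rare event, + = positive/flagged.
P(D) = 1/200
P(+|D) = 88/100 = 22/25
P(+|D') = 3/100
P(+) = P(+|D)P(D) + P(+|D')P(D')
     = \frac{22}{25} × \frac{1}{200} + \frac{3}{100} × \frac{199}{200}
     = \frac{137}{4000}
P(D|+) = P(+|D)P(D)/P(+) = \frac{88}{685}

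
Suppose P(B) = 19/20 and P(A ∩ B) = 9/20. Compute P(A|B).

P(A|B) = P(A ∩ B) / P(B)
= (9/20) / (19/20)
= 9/19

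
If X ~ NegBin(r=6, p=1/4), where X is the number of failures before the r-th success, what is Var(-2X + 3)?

For X ~ NegBin(r=6, p=1/4), where X is the number of failures before the r-th success:
Var(X) = 72
Var(-2X + 3) = (-2)² × Var(X) = 4 × 72 = 288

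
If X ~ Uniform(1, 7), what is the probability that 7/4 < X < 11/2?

P(7/4 < X < 11/2) = ∫_{7/4}^{11/2} f(x) dx
where f(x) = \frac{1}{6}
= \frac{5}{8}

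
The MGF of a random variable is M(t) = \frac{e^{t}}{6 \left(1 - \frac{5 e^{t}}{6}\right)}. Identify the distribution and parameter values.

The MGF M(t) = \frac{e^{t}}{6 \left(1 - \frac{5 e^{t}}{6}\right)} is the standard form for the Geometric distribution.
Comparing with the known MGF formula identifies: Geometric(p=1/6), X = trial number of first success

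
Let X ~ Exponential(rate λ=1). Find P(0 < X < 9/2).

P(0 < X < 9/2) = ∫_{0}^{9/2} f(x) dx
where f(x) = e^{- x}
= 1 - e^{- \frac{9}{2}}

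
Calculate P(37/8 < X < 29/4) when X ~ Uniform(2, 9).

P(37/8 < X < 29/4) = ∫_{37/8}^{29/4} f(x) dx
where f(x) = \frac{1}{7}
= \frac{3}{8}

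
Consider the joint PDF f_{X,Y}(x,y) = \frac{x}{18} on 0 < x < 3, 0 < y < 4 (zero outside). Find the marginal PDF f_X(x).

f_X(x) = ∫_0^4 f(x,y) dy
= ∫_0^4 \frac{x}{18} dy
= \frac{2 x}{9} for 0 < x < 3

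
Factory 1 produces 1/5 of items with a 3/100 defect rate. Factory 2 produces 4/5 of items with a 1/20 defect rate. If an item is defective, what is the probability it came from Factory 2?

Using Bayes' theorem:
P(F1) = 1/5, P(D|F1) = 3/100
P(F2) = 4/5, P(D|F2) = 1/20
P(D) = P(D|F1)P(F1) + P(D|F2)P(F2)
     = \frac{23}{500}
P(F2|D) = P(D|F2)P(F2) / P(D)
= \frac{20}{23}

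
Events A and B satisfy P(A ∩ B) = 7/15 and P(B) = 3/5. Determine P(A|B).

P(A|B) = P(A ∩ B) / P(B)
= (7/15) / (3/5)
= 7/9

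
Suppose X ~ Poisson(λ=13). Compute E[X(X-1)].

E[X(X-1)] = E[X² - X] = E[X²] - E[X]
E[X] = 13
E[X²] = Var(X) + (E[X])² = 13 + (13)² = 182
E[X(X-1)] = 182 - 13 = 169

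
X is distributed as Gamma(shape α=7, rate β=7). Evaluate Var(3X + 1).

For X ~ Gamma(shape α=7, rate β=7):
Var(X) = \frac{1}{7}
Var(3X + 1) = (3)² × Var(X) = 9 × \frac{1}{7} = \frac{9}{7}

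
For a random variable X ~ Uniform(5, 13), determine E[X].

For X ~ Uniform(5, 13), the expected value is:
E[X] = 9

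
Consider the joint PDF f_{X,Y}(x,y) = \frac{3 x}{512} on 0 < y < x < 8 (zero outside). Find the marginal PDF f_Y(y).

f_Y(y) = ∫_y^8 \frac{3 x}{512} dx = \frac{3}{16} - \frac{3 y^{2}}{1024}
for 0 < y < 8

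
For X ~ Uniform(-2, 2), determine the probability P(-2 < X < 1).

P(-2 < X < 1) = ∫_{-2}^{1} f(x) dx
where f(x) = \frac{1}{4}
= \frac{3}{4}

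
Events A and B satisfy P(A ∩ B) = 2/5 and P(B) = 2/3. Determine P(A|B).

P(A|B) = P(A ∩ B) / P(B)
= (2/5) / (2/3)
= 3/5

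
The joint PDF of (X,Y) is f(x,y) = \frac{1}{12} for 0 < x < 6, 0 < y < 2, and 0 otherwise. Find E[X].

f_X(x) = ∫_0^2 \frac{1}{12} dy = \frac{1}{6}
E[X] = ∫_0^6 x × (\frac{1}{6}) dx = 3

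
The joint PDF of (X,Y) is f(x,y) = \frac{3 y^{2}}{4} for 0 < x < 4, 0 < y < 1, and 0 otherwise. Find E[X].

f_X(x) = ∫_0^1 \frac{3 y^{2}}{4} dy = \frac{1}{4}
E[X] = ∫_0^4 x × (\frac{1}{4}) dx = 2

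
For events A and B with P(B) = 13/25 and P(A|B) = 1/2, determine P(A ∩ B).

By definition, P(A|B) = P(A ∩ B) / P(B)
So P(A ∩ B) = P(A|B) × P(B)
= 1/2 × 13/25
= 13/50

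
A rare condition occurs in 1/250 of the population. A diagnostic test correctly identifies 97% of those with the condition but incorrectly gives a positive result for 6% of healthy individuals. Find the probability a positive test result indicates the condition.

Let D = the rare event, + = positive/flagged.
P(D) = 1/250
P(+|D) = 97/100
P(+|D') = 6/100 = 3/50
P(+) = P(+|D)P(D) + P(+|D')P(D')
     = \frac{97}{100} × \frac{1}{250} + \frac{3}{50} × \frac{249}{250}
     = \frac{1591}{25000}
P(D|+) = P(+|D)P(D)/P(+) = \frac{97}{1591}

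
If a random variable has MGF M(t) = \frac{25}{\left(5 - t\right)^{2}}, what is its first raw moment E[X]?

To find E[X], compute M^(1)(0):
M^(1)(t) = \frac{50}{\left(5 - t\right)^{3}}
M^(1)(0) = \frac{2}{5}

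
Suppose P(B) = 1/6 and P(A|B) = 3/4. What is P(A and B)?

By definition, P(A|B) = P(A ∩ B) / P(B)
So P(A ∩ B) = P(A|B) × P(B)
= 3/4 × 1/6
= 1/8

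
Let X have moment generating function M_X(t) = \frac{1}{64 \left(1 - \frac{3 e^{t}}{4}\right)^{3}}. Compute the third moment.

To find E[X^3], compute M^(3)(0):
M^(1)(t) = \frac{9 e^{t}}{256 \left(1 - \frac{3 e^{t}}{4}\right)^{4}}
M^(2)(t) = \frac{9 e^{t}}{256 \left(1 - \frac{3 e^{t}}{4}\right)^{4}} + \frac{27 e^{2 t}}{256 \left(1 - \frac{3 e^{t}}{4}\right)^{5}}
M^(3)(t) = \frac{9 e^{t}}{256 \left(1 - \frac{3 e^{t}}{4}\right)^{4}} + \frac{81 e^{2 t}}{256 \left(1 - \frac{3 e^{t}}{4}\right)^{5}} + \frac{405 e^{3 t}}{1024 \left(1 - \frac{3 e^{t}}{4}\right)^{6}}
M^(3)(0) = 1953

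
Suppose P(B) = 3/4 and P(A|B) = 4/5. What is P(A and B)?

By definition, P(A|B) = P(A ∩ B) / P(B)
So P(A ∩ B) = P(A|B) × P(B)
= 4/5 × 3/4
= 3/5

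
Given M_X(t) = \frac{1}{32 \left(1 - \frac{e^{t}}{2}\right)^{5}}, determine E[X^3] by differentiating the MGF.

To find E[X^3], compute M^(3)(0):
M^(1)(t) = \frac{5 e^{t}}{64 \left(1 - \frac{e^{t}}{2}\right)^{6}}
M^(2)(t) = \frac{5 e^{t}}{64 \left(1 - \frac{e^{t}}{2}\right)^{6}} + \frac{15 e^{2 t}}{64 \left(1 - \frac{e^{t}}{2}\right)^{7}}
M^(3)(t) = \frac{5 e^{t}}{64 \left(1 - \frac{e^{t}}{2}\right)^{6}} + \frac{45 e^{2 t}}{64 \left(1 - \frac{e^{t}}{2}\right)^{7}} + \frac{105 e^{3 t}}{128 \left(1 - \frac{e^{t}}{2}\right)^{8}}
M^(3)(0) = 305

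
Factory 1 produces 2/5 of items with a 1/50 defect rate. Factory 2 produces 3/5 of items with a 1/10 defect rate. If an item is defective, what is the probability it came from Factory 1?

Using Bayes' theorem:
P(F1) = 2/5, P(D|F1) = 1/50
P(F2) = 3/5, P(D|F2) = 1/10
P(D) = P(D|F1)P(F1) + P(D|F2)P(F2)
     = \frac{17}{250}
P(F1|D) = P(D|F1)P(F1) / P(D)
= \frac{2}{17}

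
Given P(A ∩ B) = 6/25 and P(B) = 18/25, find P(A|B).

P(A|B) = P(A ∩ B) / P(B)
= (6/25) / (18/25)
= 1/3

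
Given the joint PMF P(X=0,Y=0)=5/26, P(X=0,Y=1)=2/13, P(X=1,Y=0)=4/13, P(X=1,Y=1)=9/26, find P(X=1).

P(X=1) = P(X=1,Y=0) + P(X=1,Y=1)
= 4/13 + 9/26
= 17/26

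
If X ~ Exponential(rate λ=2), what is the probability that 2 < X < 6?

P(2 < X < 6) = ∫_{2}^{6} f(x) dx
where f(x) = 2 e^{- 2 x}
= - \frac{1 - e^{8}}{e^{12}}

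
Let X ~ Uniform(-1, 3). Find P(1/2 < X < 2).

P(1/2 < X < 2) = ∫_{1/2}^{2} f(x) dx
where f(x) = \frac{1}{4}
= \frac{3}{8}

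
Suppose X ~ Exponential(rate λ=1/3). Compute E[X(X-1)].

E[X(X-1)] = E[X² - X] = E[X²] - E[X]
E[X] = 3
E[X²] = Var(X) + (E[X])² = 9 + (3)² = 18
E[X(X-1)] = 18 - 3 = 15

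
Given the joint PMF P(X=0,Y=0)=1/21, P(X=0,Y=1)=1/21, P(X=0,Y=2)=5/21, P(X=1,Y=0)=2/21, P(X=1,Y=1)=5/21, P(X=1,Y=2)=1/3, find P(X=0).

P(X=0) = P(X=0,Y=0) + P(X=0,Y=1) + P(X=0,Y=2)
= 1/21 + 1/21 + 5/21
= 1/3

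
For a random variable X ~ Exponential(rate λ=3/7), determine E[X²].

Using the identity E[X²] = Var(X) + (E[X])²:
E[X] = \frac{7}{3}
Var(X) = \frac{49}{9}
E[X²] = \frac{49}{9} + (\frac{7}{3})²
= \frac{98}{9}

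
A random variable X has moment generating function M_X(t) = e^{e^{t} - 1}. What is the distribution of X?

The MGF M(t) = e^{e^{t} - 1} is the standard form for the Poisson distribution.
Comparing with the known MGF formula identifies: Poisson(λ=1)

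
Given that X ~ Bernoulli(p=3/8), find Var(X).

For X ~ Bernoulli(p=3/8):
Var(X) = \frac{15}{64}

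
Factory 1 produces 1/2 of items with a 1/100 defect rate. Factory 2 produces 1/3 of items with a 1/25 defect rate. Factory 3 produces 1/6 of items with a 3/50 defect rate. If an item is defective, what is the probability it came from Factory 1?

Using Bayes' theorem:
P(F1) = 1/2, P(D|F1) = 1/100
P(F2) = 1/3, P(D|F2) = 1/25
P(F3) = 1/6, P(D|F3) = 3/50
P(D) = P(D|F1)P(F1) + P(D|F2)P(F2) + P(D|F3)P(F3)
     = \frac{17}{600}
P(F1|D) = P(D|F1)P(F1) / P(D)
= \frac{3}{17}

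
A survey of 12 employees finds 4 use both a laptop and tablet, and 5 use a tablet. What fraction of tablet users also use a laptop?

P(A ∩ B) = 4/12 = 1/3
P(B) = 5/12
P(A|B) = P(A ∩ B) / P(B) = (1/3) / (5/12) = 4/5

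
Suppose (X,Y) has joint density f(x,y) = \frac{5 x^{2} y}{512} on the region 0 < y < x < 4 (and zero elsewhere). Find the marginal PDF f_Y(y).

f_Y(y) = ∫_y^4 \frac{5 x^{2} y}{512} dx = \frac{5 y \left(64 - y^{3}\right)}{1536}
for 0 < y < 4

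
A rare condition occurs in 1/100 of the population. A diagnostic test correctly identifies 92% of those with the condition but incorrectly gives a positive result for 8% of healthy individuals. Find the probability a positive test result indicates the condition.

Let D = the rare event, + = positive/flagged.
P(D) = 1/100
P(+|D) = 92/100 = 23/25
P(+|D') = 8/100 = 2/25
P(+) = P(+|D)P(D) + P(+|D')P(D')
     = \frac{23}{25} × \frac{1}{100} + \frac{2}{25} × \frac{99}{100}
     = \frac{221}{2500}
P(D|+) = P(+|D)P(D)/P(+) = \frac{23}{221}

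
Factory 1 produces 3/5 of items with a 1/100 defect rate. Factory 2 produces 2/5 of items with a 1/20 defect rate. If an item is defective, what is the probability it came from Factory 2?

Using Bayes' theorem:
P(F1) = 3/5, P(D|F1) = 1/100
P(F2) = 2/5, P(D|F2) = 1/20
P(D) = P(D|F1)P(F1) + P(D|F2)P(F2)
     = \frac{13}{500}
P(F2|D) = P(D|F2)P(F2) / P(D)
= \frac{10}{13}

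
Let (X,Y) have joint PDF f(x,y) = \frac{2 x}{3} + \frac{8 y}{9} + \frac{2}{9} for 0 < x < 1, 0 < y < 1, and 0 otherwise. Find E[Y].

E[Y] = ∫_0^1 ∫_0^1 y × f(x,y) dx dy
= \frac{31}{54}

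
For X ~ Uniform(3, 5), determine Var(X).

For X ~ Uniform(3, 5):
Var(X) = \frac{1}{3}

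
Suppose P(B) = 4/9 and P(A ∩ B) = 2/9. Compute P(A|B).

P(A|B) = P(A ∩ B) / P(B)
= (2/9) / (4/9)
= 1/2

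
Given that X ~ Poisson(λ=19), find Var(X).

For X ~ Poisson(λ=19):
Var(X) = 19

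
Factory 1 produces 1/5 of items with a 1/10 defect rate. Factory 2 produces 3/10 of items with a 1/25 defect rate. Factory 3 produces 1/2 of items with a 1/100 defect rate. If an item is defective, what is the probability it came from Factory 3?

Using Bayes' theorem:
P(F1) = 1/5, P(D|F1) = 1/10
P(F2) = 3/10, P(D|F2) = 1/25
P(F3) = 1/2, P(D|F3) = 1/100
P(D) = P(D|F1)P(F1) + P(D|F2)P(F2) + P(D|F3)P(F3)
     = \frac{37}{1000}
P(F3|D) = P(D|F3)P(F3) / P(D)
= \frac{5}{37}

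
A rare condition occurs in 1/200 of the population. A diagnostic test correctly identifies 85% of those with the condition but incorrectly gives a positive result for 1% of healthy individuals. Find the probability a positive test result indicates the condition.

Let D = the rare event, + = positive/flagged.
P(D) = 1/200
P(+|D) = 85/100 = 17/20
P(+|D') = 1/100
P(+) = P(+|D)P(D) + P(+|D')P(D')
     = \frac{17}{20} × \frac{1}{200} + \frac{1}{100} × \frac{199}{200}
     = \frac{71}{5000}
P(D|+) = P(+|D)P(D)/P(+) = \frac{85}{284}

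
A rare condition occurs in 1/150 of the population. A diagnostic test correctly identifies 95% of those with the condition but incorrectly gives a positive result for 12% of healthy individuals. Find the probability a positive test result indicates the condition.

Let D = the rare event, + = positive/flagged.
P(D) = 1/150
P(+|D) = 95/100 = 19/20
P(+|D') = 12/100 = 3/25
P(+) = P(+|D)P(D) + P(+|D')P(D')
     = \frac{19}{20} × \frac{1}{150} + \frac{3}{25} × \frac{149}{150}
     = \frac{1883}{15000}
P(D|+) = P(+|D)P(D)/P(+) = \frac{95}{1883}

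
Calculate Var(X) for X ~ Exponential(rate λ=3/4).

For X ~ Exponential(rate λ=3/4):
Var(X) = \frac{16}{9}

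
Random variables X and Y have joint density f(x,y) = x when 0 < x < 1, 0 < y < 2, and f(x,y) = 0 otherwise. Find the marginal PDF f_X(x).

f_X(x) = ∫_0^2 f(x,y) dy
= ∫_0^2 x dy
= 2 x for 0 < x < 1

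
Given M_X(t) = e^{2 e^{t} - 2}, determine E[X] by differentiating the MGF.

To find E[X], compute M^(1)(0):
M^(1)(t) = 2 e^{t} e^{2 e^{t} - 2}
M^(1)(0) = 2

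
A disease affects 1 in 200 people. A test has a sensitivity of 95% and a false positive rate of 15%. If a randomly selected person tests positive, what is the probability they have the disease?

Let D = the rare event, + = positive/flagged.
P(D) = 1/200
P(+|D) = 95/100 = 19/20
P(+|D') = 15/100 = 3/20
P(+) = P(+|D)P(D) + P(+|D')P(D')
     = \frac{19}{20} × \frac{1}{200} + \frac{3}{20} × \frac{199}{200}
     = \frac{77}{500}
P(D|+) = P(+|D)P(D)/P(+) = \frac{19}{616}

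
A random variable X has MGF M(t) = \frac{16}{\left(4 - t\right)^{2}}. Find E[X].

To find E[X], compute M^(1)(0):
M^(1)(t) = \frac{32}{\left(4 - t\right)^{3}}
M^(1)(0) = \frac{1}{2}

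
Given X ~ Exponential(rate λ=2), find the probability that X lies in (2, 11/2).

P(2 < X < 11/2) = ∫_{2}^{11/2} f(x) dx
where f(x) = 2 e^{- 2 x}
= - \frac{1 - e^{7}}{e^{11}}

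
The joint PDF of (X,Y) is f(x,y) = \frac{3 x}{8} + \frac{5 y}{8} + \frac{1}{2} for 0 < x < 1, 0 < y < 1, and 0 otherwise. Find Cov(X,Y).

E[XY] = ∫∫ xy × f(x,y) dx dy = \frac{7}{24}
E[X] = \frac{17}{32}
E[Y] = \frac{53}{96}
Cov(X,Y) = E[XY] - E[X]E[Y] = - \frac{5}{3072}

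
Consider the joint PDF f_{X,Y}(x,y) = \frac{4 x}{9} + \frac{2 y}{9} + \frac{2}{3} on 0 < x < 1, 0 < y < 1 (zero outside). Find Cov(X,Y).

E[XY] = ∫∫ xy × f(x,y) dx dy = \frac{5}{18}
E[X] = \frac{29}{54}
E[Y] = \frac{14}{27}
Cov(X,Y) = E[XY] - E[X]E[Y] = - \frac{1}{1458}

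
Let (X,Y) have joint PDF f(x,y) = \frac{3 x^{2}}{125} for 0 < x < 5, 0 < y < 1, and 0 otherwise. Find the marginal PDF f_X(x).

f_X(x) = ∫_0^1 f(x,y) dy
= ∫_0^1 \frac{3 x^{2}}{125} dy
= \frac{3 x^{2}}{125} for 0 < x < 5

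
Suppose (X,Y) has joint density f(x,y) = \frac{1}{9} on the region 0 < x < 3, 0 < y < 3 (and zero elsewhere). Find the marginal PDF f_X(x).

f_X(x) = ∫_0^3 f(x,y) dy
= ∫_0^3 \frac{1}{9} dy
= \frac{1}{3} for 0 < x < 3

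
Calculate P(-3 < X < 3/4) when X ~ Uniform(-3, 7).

P(-3 < X < 3/4) = ∫_{-3}^{3/4} f(x) dx
where f(x) = \frac{1}{10}
= \frac{3}{8}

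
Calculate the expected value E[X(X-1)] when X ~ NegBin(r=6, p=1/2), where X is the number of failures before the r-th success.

E[X(X-1)] = E[X² - X] = E[X²] - E[X]
E[X] = 6
E[X²] = Var(X) + (E[X])² = 12 + (6)² = 48
E[X(X-1)] = 48 - 6 = 42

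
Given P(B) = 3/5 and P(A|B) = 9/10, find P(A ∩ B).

By definition, P(A|B) = P(A ∩ B) / P(B)
So P(A ∩ B) = P(A|B) × P(B)
= 9/10 × 3/5
= 27/50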